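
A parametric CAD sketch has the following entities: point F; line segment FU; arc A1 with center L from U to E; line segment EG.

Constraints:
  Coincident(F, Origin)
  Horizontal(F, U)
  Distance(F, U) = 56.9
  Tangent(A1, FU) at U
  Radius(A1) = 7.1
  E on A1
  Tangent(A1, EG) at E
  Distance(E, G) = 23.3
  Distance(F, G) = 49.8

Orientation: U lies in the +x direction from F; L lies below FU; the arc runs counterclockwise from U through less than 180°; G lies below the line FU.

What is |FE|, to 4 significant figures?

50.45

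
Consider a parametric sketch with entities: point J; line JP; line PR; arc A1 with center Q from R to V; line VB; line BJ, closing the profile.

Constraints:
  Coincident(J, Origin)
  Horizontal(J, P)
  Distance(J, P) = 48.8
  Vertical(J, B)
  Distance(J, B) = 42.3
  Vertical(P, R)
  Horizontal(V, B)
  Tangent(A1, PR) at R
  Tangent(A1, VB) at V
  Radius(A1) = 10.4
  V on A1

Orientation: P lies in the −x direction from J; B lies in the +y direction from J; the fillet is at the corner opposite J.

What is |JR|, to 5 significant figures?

58.301

J is at the origin; J and P share the same y with |JP| = 48.8 and P on the −x side, so P = (-48.800, 0.0000). J and B share the same x with |JB| = 42.3 and B on the +y side, so B = (0.0000, 42.300). The virtual corner opposite J is at (-48.800, 42.300). A1 meets PR tangentially, so QR is at right angles to PR and the tangent condition forces QV to be normal to VB, with radius 10.4, so the center Q sits 10.4 in from both sides at Q = (-38.400, 31.900). That places the tangent points at R = (-48.800, 31.900) on PR and V = (-38.400, 42.300) on VB. Then |JR| = |R − J| = 58.301.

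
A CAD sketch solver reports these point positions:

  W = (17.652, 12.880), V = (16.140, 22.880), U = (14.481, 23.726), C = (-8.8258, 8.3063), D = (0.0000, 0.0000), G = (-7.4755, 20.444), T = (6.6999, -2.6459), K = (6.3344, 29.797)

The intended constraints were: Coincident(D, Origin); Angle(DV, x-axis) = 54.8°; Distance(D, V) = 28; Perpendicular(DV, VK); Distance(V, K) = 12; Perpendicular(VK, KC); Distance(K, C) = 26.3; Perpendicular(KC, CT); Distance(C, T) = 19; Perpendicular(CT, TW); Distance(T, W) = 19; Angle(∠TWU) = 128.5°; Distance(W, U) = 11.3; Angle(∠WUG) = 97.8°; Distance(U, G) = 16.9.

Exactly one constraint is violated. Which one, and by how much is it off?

Distance(U, G) = 16.9 — off by 5.30.

D = (0.00, 0.00) ✓; DV at 54.80° ✓; |DV| = 28.00 ✓; ∠(DV, VK) = 90.00° ✓; |VK| = 12.00 ✓; ∠(VK, KC) = 90.00° ✓; |KC| = 26.30 ✓; ∠(KC, CT) = 90.00° ✓; |CT| = 19.00 ✓; ∠(CT, TW) = 90.00° ✓; |TW| = 19.00 ✓; ∠TWU = 128.5° ✓; |WU| = 11.30 ✓; ∠WUG = 97.80° ✓; |UG| = 22.20 ✗.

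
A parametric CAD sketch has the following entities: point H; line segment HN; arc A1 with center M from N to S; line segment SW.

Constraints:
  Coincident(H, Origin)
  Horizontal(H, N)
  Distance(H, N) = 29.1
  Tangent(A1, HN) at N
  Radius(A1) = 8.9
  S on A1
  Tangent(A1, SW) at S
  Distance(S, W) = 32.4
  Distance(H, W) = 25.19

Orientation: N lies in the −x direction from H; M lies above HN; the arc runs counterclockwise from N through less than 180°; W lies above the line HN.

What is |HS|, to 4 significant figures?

23.02

Checks: |MS| = 8.900 ✓; ∠(MS, SW) = 90.00° ✓; |SW| = 32.40 ✓; |HW| = 25.19 ✓.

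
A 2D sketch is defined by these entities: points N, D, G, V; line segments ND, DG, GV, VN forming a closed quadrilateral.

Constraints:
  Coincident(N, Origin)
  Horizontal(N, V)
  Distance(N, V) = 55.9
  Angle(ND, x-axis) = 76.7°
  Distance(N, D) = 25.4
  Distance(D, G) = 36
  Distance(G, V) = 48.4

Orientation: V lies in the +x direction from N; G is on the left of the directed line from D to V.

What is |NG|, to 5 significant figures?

57.071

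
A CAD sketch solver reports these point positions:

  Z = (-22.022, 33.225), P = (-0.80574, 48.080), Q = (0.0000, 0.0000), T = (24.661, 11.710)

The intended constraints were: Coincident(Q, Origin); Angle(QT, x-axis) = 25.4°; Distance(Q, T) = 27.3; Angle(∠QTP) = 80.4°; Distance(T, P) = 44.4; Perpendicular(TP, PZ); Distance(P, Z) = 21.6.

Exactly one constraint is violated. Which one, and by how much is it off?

Distance(P, Z) = 21.6 — off by 4.30.

Q = (0.00, 0.00) ✓; QT at 25.40° ✓; |QT| = 27.30 ✓; ∠QTP = 80.40° ✓; |TP| = 44.40 ✓; ∠(TP, PZ) = 90.00° ✓; |PZ| = 25.90 ✗.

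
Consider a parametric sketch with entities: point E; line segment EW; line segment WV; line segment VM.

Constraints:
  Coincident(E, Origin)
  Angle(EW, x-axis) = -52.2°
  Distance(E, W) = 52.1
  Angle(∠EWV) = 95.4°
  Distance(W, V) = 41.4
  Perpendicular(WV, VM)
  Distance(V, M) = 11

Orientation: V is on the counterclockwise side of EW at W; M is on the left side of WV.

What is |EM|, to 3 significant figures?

61.8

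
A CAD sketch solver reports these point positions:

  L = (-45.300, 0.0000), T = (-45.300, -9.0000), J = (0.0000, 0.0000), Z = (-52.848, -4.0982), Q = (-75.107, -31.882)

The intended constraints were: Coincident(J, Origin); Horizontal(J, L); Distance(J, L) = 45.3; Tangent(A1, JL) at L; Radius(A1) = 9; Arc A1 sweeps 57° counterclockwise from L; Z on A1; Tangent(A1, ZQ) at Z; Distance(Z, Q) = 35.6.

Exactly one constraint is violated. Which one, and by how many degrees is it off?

Tangent(A1, ZQ) at Z — off by 5.70°.

J = (0.00, 0.00) ✓; J.y = 0.00, L.y = 0.00 ✓; |JL| = 45.30 ✓; ∠(TL, LJ) = 90.00° ✓; |TL| = 9.000 ✓; bearing(T→Z) − bearing(T→L) = 57.00° ✓; |TZ| = 9.000 ✓; ∠(TZ, ZQ) = 95.70° ✗; |ZQ| = 35.60 ✓.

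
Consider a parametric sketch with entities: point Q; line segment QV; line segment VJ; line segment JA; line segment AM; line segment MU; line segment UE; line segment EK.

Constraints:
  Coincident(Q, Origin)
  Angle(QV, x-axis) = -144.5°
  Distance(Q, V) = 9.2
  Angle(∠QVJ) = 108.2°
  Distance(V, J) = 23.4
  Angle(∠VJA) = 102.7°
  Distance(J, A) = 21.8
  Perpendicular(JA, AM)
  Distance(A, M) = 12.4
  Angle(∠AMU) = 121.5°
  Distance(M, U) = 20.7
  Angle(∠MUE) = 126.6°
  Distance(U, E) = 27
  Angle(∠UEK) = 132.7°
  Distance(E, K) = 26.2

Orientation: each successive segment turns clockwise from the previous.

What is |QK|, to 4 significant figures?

50.98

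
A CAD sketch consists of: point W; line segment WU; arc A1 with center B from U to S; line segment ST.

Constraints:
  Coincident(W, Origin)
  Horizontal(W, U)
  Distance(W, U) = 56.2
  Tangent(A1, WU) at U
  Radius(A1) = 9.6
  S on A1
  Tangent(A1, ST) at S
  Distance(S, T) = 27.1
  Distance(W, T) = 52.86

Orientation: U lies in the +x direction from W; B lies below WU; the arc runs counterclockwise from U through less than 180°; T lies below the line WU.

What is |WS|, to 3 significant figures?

47.4

Checks: ∠(BU, UW) = 90.00° ✓; |BS| = 9.600 ✓; ∠(BS, ST) = 90.00° ✓; |ST| = 27.10 ✓; |WT| = 52.86 ✓.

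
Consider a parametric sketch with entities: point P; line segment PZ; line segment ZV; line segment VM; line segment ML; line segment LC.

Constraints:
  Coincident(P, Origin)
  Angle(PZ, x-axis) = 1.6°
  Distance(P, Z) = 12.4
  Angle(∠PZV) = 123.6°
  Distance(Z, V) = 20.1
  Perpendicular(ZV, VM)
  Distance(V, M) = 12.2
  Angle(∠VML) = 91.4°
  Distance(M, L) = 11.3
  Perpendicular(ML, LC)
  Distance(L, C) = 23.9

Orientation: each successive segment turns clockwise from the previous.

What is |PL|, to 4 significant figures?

15.81

ZV is perpendicular to VM, so VM runs at -144.8°; with |VM| = 12.2, M = (14.01, -23.11). ∠VML = 91.4° gives ML at 126.6° from the x-axis; with |ML| = 11.3, L = (7.275, -14.04). Then |PL| = |L − P| = 15.81.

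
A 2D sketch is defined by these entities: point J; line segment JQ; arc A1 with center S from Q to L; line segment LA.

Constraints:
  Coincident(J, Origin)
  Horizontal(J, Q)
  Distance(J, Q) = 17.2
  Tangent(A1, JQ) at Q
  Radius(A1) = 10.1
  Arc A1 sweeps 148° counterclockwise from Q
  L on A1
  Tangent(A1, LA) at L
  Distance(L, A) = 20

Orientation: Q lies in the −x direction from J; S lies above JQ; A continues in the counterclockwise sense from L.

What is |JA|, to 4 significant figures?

41.06

On A1, Q sits at bearing -90° from S; a 148° counterclockwise sweep puts L at bearing 58°, so L = S + 10.1·(cos 58°, sin 58°) = (-11.85, 18.67). Since A1 is tangent to LA there, SL ⟂ LA, so LA runs along (−sin 58°, cos 58°); with |LA| = 20.0, A = (-28.81, 29.26). Then |JA| = |A − J| = 41.06.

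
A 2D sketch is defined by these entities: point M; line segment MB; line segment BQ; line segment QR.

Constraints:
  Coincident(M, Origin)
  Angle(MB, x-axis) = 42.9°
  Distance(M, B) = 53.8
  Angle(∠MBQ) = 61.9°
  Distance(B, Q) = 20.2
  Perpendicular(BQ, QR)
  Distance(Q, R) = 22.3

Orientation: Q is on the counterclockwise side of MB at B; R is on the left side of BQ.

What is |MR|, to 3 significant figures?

25.7

M is at the origin; MB runs at 42.9° with length 53.8, so B = 53.8·(cos 42.9°, sin 42.9°) = (39.4, 36.6). ∠MBQ = 61.9°, so BQ runs at 42.9° + (180° − 61.9°) = 161° from the x-axis; with |BQ| = 20.2, Q = B + 20.2·(cos 161°, sin 161°) = (20.3, 43.2). The perpendicularity gives QR at right angles to BQ; with |QR| = 22.3 on the left of BQ, R = Q + 22.3·(-0.326, -0.946) = (13.1, 22.1). Then |MR| = |R − M| = 25.7.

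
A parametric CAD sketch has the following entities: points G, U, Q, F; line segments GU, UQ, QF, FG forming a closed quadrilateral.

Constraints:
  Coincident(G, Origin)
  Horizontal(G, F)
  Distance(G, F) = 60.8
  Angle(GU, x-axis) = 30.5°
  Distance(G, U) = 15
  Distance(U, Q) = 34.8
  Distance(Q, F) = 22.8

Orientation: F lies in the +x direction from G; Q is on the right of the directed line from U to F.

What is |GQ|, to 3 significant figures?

43.3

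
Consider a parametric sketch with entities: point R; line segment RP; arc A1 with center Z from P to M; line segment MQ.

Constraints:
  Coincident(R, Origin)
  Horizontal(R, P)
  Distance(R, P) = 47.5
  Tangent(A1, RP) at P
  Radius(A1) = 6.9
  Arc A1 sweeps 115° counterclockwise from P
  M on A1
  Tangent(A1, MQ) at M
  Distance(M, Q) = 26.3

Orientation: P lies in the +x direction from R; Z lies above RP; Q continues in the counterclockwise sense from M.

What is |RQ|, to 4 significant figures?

54.32

R is at the origin; R and P share the same y with |RP| = 47.5 and P on the +x side, so P = (47.50, 0.000). A1 meets RP tangentially, so ZP is at right angles to RP, so Z = P + (0, 6.9) = (47.50, 6.900). On A1, P sits at bearing -90° from Z; a 115° counterclockwise sweep puts M at bearing 25°, so M = Z + 6.9·(cos 25°, sin 25°) = (53.75, 9.816). A1 meets MQ tangentially, so ZM is at right angles to MQ, so MQ runs along (−sin 25°, cos 25°); with |MQ| = 26.3, Q = (42.64, 33.65). Then |RQ| = |Q − R| = 54.32.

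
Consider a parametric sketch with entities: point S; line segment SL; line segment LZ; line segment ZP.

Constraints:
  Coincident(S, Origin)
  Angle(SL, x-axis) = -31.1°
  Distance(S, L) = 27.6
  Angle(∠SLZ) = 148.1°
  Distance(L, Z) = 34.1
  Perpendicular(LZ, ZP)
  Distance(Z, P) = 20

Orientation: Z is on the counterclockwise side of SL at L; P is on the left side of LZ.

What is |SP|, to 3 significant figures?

57.8

∠SLZ = 148.1°, so LZ runs at -31.1° + (180° − 148.1°) = 0.800° from the x-axis; with |LZ| = 34.1, Z = L + 34.1·(cos 0.800°, sin 0.800°) = (57.7, -13.8). LZ is perpendicular to ZP; with |ZP| = 20.0 on the left of LZ, P = Z + 20.0·(-0.0140, 1.00) = (57.5, 6.22). Then |SP| = |P − S| = 57.8.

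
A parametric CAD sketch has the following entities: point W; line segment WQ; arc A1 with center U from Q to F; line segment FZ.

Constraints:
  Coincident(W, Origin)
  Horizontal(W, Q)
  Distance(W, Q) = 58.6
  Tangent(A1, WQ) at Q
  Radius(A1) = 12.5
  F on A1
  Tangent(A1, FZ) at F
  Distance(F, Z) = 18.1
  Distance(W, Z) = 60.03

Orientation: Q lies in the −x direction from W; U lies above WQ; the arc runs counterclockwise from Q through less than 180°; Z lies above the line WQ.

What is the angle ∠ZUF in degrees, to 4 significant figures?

55.37°

Checks: |UF| = 12.50 ✓; ∠(UF, FZ) = 90.00° ✓; |FZ| = 18.10 ✓; |WZ| = 60.03 ✓.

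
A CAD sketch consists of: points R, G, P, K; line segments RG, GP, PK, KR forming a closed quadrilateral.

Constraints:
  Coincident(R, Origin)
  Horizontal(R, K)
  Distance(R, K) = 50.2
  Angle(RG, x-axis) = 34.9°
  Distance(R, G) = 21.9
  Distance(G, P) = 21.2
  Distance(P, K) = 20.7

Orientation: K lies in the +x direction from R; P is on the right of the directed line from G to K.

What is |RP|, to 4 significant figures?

30.47

Checks: |GP| = 21.20 ✓; |PK| = 20.70 ✓.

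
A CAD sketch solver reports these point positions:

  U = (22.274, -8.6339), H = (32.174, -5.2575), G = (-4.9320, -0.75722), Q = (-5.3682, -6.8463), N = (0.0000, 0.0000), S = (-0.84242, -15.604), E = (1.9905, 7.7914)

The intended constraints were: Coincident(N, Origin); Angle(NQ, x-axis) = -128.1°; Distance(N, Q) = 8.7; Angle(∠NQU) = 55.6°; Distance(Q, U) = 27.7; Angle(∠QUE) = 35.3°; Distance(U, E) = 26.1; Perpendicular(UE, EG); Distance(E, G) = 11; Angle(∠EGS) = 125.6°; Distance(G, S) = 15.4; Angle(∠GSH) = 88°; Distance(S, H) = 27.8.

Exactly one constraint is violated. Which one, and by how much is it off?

Distance(S, H) = 27.8 — off by 6.80.

N = (0.00, 0.00) ✓; NQ at -128.1° ✓; |NQ| = 8.700 ✓; ∠NQU = 55.60° ✓; |QU| = 27.70 ✓; ∠QUE = 35.30° ✓; |UE| = 26.10 ✓; ∠(UE, EG) = 90.00° ✓; |EG| = 11.00 ✓; ∠EGS = 125.6° ✓; |GS| = 15.40 ✓; ∠GSH = 88.00° ✓; |SH| = 34.60 ✗.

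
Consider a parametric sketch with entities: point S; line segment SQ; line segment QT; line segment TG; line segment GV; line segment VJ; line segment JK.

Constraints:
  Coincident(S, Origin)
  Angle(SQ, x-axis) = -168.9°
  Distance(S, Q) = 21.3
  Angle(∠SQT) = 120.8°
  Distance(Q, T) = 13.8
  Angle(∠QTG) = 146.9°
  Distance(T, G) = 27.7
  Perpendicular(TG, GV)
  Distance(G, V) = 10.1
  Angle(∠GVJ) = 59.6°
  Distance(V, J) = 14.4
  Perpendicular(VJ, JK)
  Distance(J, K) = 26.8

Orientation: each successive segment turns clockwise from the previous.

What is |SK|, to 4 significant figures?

63.06

∠GVJ = 59.6° gives VJ at -111.6° from the x-axis; with |VJ| = 14.4, J = (-29.68, 21.70). VJ is perpendicular to JK, so JK runs at 158.4°; with |JK| = 26.8, K = (-54.59, 31.57). Then |SK| = |K − S| = 63.06.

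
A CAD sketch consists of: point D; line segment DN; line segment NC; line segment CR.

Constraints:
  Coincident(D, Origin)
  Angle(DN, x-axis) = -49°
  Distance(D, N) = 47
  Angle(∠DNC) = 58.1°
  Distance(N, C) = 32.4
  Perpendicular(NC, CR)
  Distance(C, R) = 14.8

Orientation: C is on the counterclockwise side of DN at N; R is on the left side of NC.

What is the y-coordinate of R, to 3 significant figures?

-0.152

D is at the origin; DN runs at -49.0° with length 47.0, so N = 47.0·(cos -49.0°, sin -49.0°) = (30.8, -35.5). ∠DNC = 58.1°, so NC runs at -49.0° + (180° − 58.1°) = 72.9° from the x-axis; with |NC| = 32.4, C = N + 32.4·(cos 72.9°, sin 72.9°) = (40.4, -4.50). NC is perpendicular to CR; with |CR| = 14.8 on the left of NC, R = C + 14.8·(-0.956, 0.294) = (26.2, -0.152). So R.y = -0.152.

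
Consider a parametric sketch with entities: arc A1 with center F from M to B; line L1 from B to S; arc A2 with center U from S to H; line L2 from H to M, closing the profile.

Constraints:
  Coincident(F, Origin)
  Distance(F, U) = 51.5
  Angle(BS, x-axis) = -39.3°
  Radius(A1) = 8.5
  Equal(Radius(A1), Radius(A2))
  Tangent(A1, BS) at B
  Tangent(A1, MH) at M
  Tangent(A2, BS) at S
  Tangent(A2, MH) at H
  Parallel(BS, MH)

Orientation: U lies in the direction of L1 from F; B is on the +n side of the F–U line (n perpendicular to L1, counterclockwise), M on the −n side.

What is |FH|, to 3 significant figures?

52.2

The slot axis is L1's direction at -39.3°, so u = (cos -39.3°, sin -39.3°) = (0.774, -0.633) and n = (−sin -39.3°, cos -39.3°) = (0.633, 0.774). F is at the origin and U lies 51.5 along u from F, so U = 51.5·u = (39.9, -32.6). Tangency of A1 to both parallel lines with radius 8.5 puts B and M at F ± 8.5·n: B = (5.38, 6.58), M = (-5.38, -6.58). Equal radii place S and H the same way about U: S = U + 8.5·n = (45.2, -26.0), H = U − 8.5·n = (34.5, -39.2). Then |FH| = |H − F| = 52.2.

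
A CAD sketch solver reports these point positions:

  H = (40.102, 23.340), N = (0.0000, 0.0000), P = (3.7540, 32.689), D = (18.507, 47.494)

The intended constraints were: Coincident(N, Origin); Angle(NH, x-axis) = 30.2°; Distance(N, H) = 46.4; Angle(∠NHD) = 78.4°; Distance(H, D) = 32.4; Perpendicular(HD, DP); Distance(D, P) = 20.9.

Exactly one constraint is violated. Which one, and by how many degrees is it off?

Perpendicular(HD, DP) — off by 3.30°.

N = (0.00, 0.00) ✓; NH at 30.20° ✓; |NH| = 46.40 ✓; ∠NHD = 78.40° ✓; |HD| = 32.40 ✓; ∠(HD, DP) = 93.30° ✗; |DP| = 20.90 ✓.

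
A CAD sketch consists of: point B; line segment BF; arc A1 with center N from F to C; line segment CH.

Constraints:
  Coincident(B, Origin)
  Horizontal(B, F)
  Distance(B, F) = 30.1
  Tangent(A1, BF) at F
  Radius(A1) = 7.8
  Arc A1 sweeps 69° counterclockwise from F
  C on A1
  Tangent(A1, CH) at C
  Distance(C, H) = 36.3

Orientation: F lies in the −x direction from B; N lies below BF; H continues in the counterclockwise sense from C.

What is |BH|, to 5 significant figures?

63.655

B is at the origin; BF is horizontal with |BF| = 30.1 and F on the −x side, so F = (-30.100, 0.0000). A1 meets BF tangentially, so NF is at right angles to BF, so N = F + (0, -7.8) = (-30.100, -7.8000). On A1, F sits at bearing 90° from N; a 69° counterclockwise sweep puts C at bearing 159°, so C = N + 7.8·(cos 159°, sin 159°) = (-37.382, -5.0047). A1 meets CH tangentially, so NC is at right angles to CH, so CH runs along (−sin 159°, cos 159°); with |CH| = 36.3, H = (-50.391, -38.894). Then |BH| = |H − B| = 63.655.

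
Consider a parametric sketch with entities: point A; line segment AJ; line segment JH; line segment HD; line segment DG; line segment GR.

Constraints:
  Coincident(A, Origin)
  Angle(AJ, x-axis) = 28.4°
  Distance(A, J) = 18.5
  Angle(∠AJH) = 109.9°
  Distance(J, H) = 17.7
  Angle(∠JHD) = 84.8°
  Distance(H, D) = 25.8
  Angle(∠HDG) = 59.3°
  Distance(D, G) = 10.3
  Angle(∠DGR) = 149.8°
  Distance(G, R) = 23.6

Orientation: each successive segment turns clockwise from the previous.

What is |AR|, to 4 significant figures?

19.68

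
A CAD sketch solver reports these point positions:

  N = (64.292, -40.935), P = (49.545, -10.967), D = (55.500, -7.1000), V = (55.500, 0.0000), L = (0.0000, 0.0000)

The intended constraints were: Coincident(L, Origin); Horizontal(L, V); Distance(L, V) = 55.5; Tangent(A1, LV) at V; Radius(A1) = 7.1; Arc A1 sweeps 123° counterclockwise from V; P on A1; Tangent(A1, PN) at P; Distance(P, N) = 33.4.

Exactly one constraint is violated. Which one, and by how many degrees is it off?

Tangent(A1, PN) at P — off by 6.80°.

L = (0.00, 0.00) ✓; L.y = 0.00, V.y = 0.00 ✓; |LV| = 55.50 ✓; ∠(DV, VL) = 90.00° ✓; |DV| = 7.100 ✓; bearing(D→P) − bearing(D→V) = 123.0° ✓; |DP| = 7.100 ✓; ∠(DP, PN) = 96.80° ✗; |PN| = 33.40 ✓.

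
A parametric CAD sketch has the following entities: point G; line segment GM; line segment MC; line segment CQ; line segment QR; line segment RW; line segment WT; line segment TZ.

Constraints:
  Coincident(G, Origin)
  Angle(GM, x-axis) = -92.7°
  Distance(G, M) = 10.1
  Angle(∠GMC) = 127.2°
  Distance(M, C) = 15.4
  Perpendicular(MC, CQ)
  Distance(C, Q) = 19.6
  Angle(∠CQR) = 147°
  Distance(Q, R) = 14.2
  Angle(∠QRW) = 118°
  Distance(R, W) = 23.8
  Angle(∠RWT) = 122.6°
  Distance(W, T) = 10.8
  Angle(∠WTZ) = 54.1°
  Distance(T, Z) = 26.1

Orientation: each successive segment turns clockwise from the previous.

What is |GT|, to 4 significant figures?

19.05

∠QRW = 118.0° gives RW at 29.50° from the x-axis; with |RW| = 23.8, W = (-3.926, 23.26). ∠RWT = 122.6° gives WT at -27.90° from the x-axis; with |WT| = 10.8, T = (5.619, 18.20). Then |GT| = |T − G| = 19.05.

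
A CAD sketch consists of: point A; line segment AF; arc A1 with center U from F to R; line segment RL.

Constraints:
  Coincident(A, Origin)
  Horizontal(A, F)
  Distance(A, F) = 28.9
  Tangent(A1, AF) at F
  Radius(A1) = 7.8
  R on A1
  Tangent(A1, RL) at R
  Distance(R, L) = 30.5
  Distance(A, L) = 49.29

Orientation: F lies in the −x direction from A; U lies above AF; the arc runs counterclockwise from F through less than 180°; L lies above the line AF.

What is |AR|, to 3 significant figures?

23.6

Checks: |UF| = 7.800 ✓; |UR| = 7.800 ✓; ∠(UR, RL) = 90.00° ✓; |RL| = 30.50 ✓; |AL| = 49.29 ✓.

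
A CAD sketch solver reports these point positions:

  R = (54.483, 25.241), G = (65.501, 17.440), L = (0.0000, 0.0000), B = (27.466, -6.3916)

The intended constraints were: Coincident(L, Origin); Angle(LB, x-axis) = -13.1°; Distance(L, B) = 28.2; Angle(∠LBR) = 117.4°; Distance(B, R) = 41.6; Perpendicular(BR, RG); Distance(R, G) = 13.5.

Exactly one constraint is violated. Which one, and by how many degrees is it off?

Perpendicular(BR, RG) — off by 5.20°.

L = (0.00, 0.00) ✓; LB at -13.10° ✓; |LB| = 28.20 ✓; ∠LBR = 117.4° ✓; |BR| = 41.60 ✓; ∠(BR, RG) = 84.80° ✗; |RG| = 13.50 ✓.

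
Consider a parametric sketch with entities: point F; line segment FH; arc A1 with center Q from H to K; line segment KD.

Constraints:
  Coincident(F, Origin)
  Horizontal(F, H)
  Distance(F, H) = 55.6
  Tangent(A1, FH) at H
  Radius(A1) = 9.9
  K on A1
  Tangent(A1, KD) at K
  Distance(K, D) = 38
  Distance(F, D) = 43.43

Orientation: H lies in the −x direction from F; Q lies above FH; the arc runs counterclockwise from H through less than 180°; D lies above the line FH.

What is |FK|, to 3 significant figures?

47.7

F is at the origin; F and H share the same y with |FH| = 55.6 and H on the −x side, so H = (-55.6, 0.00). Tangency of A1 to FH means the radius QH is perpendicular to FH, so Q = H + (0, 9.9) = (-55.6, 9.90). Since QK ⟂ KD (tangency), |QD| = √(9.9² + 38.0²) = 39.3 regardless of where K sits on A1. So D lies on both circle(F, 43.43) and circle(Q, 39.3); the above-FH intersection is D = (-25.5, 35.1). K is the foot of the tangent from D: K = (-47.5, 4.17).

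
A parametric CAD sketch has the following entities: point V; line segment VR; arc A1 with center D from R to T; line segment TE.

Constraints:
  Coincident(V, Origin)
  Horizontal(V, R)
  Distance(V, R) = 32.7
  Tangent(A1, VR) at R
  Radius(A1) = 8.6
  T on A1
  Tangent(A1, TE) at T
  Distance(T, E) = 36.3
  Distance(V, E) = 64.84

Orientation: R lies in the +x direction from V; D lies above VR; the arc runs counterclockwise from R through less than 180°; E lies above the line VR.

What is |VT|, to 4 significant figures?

41.60

Checks: ∠(DR, RV) = 90.00° ✓; |DT| = 8.600 ✓; ∠(DT, TE) = 90.00° ✓; |TE| = 36.30 ✓; |VE| = 64.84 ✓.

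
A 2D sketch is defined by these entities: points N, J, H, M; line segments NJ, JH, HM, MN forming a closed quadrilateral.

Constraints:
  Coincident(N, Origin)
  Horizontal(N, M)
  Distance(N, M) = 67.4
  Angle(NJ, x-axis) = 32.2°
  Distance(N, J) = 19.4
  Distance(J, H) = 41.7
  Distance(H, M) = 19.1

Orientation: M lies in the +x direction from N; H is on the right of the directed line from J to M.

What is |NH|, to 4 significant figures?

53.26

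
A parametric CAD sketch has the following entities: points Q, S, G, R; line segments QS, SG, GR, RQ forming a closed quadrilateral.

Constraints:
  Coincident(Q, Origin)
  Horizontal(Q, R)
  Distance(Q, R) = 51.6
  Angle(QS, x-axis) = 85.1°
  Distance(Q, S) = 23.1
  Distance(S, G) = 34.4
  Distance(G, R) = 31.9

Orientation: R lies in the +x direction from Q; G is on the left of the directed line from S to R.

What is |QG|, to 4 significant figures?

45.54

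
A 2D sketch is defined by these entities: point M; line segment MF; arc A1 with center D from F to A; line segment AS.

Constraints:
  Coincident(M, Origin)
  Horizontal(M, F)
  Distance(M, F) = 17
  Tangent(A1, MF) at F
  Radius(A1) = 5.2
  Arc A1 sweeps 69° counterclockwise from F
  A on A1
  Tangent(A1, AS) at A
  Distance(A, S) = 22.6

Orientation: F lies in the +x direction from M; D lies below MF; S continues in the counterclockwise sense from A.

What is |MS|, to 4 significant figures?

24.77

On A1, F sits at bearing 90° from D; a 69° counterclockwise sweep puts A at bearing 159°, so A = D + 5.2·(cos 159°, sin 159°) = (12.15, -3.336). The tangent condition forces DA to be normal to AS, so AS runs along (−sin 159°, cos 159°); with |AS| = 22.6, S = (4.046, -24.44). Then |MS| = |S − M| = 24.77.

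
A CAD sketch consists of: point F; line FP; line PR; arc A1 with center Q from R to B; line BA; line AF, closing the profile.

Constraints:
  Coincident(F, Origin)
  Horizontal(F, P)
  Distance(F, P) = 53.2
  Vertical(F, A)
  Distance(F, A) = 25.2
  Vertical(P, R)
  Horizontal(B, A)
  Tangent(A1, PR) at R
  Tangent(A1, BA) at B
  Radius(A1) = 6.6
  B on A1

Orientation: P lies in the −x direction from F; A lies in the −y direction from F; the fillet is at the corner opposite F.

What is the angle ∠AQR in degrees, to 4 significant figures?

171.9°

F is at the origin; F and P share the same y with |FP| = 53.2 and P on the −x side, so P = (-53.20, 0.000). F and A share the same x with |FA| = 25.2 and A on the −y side, so A = (0.000, -25.20). The virtual corner opposite F is at (-53.20, -25.20). The tangent condition forces QR to be normal to PR and tangency of A1 to BA means the radius QB is perpendicular to BA, with radius 6.6, so the center Q sits 6.6 in from both sides at Q = (-46.60, -18.60). That places the tangent points at R = (-53.20, -18.60) on PR and B = (-46.60, -25.20) on BA. Then cos ∠AQR = QA·QR / (|QA||QR|), giving 171.9°.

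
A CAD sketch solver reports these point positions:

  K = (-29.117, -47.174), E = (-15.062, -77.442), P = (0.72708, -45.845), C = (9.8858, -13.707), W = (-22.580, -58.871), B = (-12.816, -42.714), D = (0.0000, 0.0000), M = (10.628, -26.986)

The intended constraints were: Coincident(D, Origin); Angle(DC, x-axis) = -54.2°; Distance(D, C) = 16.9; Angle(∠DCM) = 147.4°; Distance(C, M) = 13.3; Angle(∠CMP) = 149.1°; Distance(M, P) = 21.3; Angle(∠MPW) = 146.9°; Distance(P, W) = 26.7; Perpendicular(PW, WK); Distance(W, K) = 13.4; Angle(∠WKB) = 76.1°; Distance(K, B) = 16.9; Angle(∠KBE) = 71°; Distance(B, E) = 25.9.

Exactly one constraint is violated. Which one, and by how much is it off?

Distance(B, E) = 25.9 — off by 8.90.

D = (0.00, 0.00) ✓; DC at -54.20° ✓; |DC| = 16.90 ✓; ∠DCM = 147.4° ✓; |CM| = 13.30 ✓; ∠CMP = 149.1° ✓; |MP| = 21.30 ✓; ∠MPW = 146.9° ✓; |PW| = 26.70 ✓; ∠(PW, WK) = 90.00° ✓; |WK| = 13.40 ✓; ∠WKB = 76.10° ✓; |KB| = 16.90 ✓; ∠KBE = 71.00° ✓; |BE| = 34.80 ✗.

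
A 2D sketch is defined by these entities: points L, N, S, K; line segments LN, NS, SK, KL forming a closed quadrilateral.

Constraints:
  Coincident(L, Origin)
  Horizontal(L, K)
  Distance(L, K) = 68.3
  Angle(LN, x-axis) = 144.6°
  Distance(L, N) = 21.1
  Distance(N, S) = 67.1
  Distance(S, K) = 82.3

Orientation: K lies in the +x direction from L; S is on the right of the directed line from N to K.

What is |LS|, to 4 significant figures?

51.58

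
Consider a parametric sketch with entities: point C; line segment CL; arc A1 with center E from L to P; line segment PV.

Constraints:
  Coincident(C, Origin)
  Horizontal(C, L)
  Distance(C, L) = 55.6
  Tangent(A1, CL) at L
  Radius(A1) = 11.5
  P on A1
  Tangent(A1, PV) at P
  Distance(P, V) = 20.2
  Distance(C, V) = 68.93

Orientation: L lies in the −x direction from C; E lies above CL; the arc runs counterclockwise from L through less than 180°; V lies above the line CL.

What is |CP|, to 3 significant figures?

50.4

Checks: |EP| = 11.50 ✓; ∠(EP, PV) = 90.00° ✓; |PV| = 20.20 ✓; |CV| = 68.93 ✓.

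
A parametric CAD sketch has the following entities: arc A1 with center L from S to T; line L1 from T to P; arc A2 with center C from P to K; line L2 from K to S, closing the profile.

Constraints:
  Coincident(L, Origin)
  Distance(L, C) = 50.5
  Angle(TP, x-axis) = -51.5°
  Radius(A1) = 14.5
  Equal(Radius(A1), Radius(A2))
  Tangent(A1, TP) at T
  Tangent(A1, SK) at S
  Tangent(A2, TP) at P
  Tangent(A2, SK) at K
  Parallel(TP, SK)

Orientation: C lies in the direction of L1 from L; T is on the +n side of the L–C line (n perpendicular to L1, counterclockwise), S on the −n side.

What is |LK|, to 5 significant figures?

52.540

Tangency of A1 to both parallel lines with radius 14.5 puts T and S at L ± 14.5·n: T = (11.348, 9.0265), S = (-11.348, -9.0265). Equal radii place P and K the same way about C: P = C + 14.5·n = (42.785, -30.495), K = C − 14.5·n = (20.089, -48.548). Then |LK| = |K − L| = 52.540.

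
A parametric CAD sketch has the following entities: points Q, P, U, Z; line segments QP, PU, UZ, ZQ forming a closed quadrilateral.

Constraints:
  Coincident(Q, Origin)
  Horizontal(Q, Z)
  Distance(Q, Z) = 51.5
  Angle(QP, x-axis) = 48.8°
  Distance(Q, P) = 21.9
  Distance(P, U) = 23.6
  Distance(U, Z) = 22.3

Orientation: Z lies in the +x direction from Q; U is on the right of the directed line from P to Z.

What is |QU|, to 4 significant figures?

29.34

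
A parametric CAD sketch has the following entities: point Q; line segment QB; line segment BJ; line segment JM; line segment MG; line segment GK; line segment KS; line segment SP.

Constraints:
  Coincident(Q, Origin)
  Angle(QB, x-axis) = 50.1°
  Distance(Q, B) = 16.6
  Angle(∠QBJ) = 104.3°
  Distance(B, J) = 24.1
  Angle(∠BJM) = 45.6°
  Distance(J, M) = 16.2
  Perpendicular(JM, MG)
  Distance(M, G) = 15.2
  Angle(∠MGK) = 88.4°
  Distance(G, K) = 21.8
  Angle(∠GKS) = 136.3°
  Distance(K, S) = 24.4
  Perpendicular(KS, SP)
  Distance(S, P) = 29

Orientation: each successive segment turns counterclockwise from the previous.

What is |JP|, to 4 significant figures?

23.25

Q is at the origin; QB runs at 50.1° with length 16.6, so B = (10.65, 12.73). ∠QBJ = 104.3° gives BJ at 125.8° from the x-axis; with |BJ| = 24.1, J = (-3.449, 32.28). ∠BJM = 45.6° gives JM at -99.80° from the x-axis; with |JM| = 16.2, M = (-6.207, 16.32). JM is perpendicular to MG, so MG runs at -9.800°; with |MG| = 15.2, G = (8.771, 13.73). ∠MGK = 88.4° gives GK at 81.80° from the x-axis; with |GK| = 21.8, K = (11.88, 35.31). ∠GKS = 136.3° gives KS at 125.5° from the x-axis; with |KS| = 24.4, S = (-2.288, 55.17). KS is perpendicular to SP, so SP runs at -144.5°; with |SP| = 29.0, P = (-25.90, 38.33). Then |JP| = |P − J| = 23.25.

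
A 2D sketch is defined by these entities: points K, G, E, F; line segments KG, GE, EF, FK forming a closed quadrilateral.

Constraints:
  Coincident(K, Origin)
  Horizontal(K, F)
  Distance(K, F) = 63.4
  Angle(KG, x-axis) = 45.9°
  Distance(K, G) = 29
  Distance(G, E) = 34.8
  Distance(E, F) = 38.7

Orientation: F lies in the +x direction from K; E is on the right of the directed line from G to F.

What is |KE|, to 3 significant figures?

30.1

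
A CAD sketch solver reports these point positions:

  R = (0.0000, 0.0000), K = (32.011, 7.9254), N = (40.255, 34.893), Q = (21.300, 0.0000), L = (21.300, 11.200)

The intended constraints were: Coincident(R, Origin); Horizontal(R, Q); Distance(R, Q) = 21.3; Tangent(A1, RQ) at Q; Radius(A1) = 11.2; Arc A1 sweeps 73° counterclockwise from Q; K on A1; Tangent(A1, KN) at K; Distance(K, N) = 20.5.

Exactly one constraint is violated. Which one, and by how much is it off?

Distance(K, N) = 20.5 — off by 7.70.

R = (0.00, 0.00) ✓; R.y = 0.00, Q.y = 0.00 ✓; |RQ| = 21.30 ✓; ∠(LQ, QR) = 90.00° ✓; |LQ| = 11.20 ✓; bearing(L→K) − bearing(L→Q) = 73.00° ✓; |LK| = 11.20 ✓; ∠(LK, KN) = 90.00° ✓; |KN| = 28.20 ✗.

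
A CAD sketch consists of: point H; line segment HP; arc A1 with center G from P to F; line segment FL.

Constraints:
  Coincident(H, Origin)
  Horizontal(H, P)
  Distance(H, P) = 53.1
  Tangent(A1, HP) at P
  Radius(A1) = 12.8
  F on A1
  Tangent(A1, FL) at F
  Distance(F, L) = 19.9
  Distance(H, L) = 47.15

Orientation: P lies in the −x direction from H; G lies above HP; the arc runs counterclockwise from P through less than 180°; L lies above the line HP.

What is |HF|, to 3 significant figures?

41.8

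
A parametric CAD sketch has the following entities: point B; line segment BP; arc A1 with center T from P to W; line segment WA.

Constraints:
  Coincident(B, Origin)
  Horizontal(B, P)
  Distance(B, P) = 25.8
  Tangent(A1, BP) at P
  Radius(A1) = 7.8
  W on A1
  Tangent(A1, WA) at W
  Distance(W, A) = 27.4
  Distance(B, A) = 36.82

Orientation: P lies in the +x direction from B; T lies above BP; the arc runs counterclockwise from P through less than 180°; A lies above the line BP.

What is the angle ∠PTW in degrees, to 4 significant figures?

129.5°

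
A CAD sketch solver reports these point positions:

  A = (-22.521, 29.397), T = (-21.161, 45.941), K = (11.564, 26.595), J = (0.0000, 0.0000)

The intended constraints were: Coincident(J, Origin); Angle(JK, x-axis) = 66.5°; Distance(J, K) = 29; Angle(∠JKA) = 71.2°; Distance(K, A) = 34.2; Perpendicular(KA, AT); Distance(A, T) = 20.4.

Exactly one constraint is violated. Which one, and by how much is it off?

Distance(A, T) = 20.4 — off by 3.80.

J = (0.00, 0.00) ✓; JK at 66.50° ✓; |JK| = 29.00 ✓; ∠JKA = 71.20° ✓; |KA| = 34.20 ✓; ∠(KA, AT) = 90.00° ✓; |AT| = 16.60 ✗.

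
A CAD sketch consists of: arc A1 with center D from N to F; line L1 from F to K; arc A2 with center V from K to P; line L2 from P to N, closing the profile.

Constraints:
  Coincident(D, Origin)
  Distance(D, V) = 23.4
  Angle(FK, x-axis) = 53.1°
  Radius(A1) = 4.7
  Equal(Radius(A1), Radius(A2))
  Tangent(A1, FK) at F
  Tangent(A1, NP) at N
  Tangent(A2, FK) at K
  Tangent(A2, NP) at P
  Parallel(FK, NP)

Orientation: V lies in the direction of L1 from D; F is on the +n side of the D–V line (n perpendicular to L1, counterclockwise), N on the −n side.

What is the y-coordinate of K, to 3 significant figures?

21.5

The slot axis is L1's direction at 53.1°, so u = (cos 53.1°, sin 53.1°) = (0.600, 0.800) and n = (−sin 53.1°, cos 53.1°) = (-0.800, 0.600). D is at the origin and V lies 23.4 along u from D, so V = 23.4·u = (14.0, 18.7). Tangency of A1 to both parallel lines with radius 4.7 puts F and N at D ± 4.7·n: F = (-3.76, 2.82), N = (3.76, -2.82). Equal radii place K and P the same way about V: K = V + 4.7·n = (10.3, 21.5), P = V − 4.7·n = (17.8, 15.9). So K.y = 21.5.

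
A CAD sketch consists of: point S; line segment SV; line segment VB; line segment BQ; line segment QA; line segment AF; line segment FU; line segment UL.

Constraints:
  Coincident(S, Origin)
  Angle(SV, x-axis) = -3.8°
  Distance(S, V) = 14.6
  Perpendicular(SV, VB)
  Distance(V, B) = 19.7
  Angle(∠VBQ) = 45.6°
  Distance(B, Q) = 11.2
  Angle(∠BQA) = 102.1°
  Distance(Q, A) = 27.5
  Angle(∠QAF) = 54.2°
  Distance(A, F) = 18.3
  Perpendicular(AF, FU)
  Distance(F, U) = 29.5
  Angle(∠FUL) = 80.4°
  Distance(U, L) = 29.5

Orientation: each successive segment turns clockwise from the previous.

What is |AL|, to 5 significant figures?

26.843

AF ⟂ FU, so FU runs at -161.90°; with |FU| = 29.5, U = (-0.35479, -16.615). ∠FUL = 80.4° gives UL at 98.500° from the x-axis; with |UL| = 29.5, L = (-4.7152, 12.561). Then |AL| = |L − A| = 26.843.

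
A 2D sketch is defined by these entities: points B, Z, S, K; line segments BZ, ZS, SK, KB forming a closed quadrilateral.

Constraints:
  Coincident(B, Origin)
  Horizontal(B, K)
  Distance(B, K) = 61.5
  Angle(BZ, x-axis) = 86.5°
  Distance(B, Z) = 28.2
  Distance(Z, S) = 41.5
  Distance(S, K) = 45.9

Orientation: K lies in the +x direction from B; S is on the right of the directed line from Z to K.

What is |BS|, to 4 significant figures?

19.83

B is at the origin; B and K share the same y with |BK| = 61.5 and K in +x, so K = (61.5, 0). BZ runs at 86.5° with |BZ| = 28.2, so Z = (1.722, 28.15). S is determined by |ZS| = 41.5 and |SK| = 45.9 together: it lies at the intersection of circle(Z, 41.5) and circle(K, 45.9). With |ZK| = 66.07, the foot of the radical line on ZK is 30.13 from Z and the perpendicular offset is √(41.5² − 30.13²) = 28.54. Taking the right-of-ZK solution: S = (16.82, -10.51).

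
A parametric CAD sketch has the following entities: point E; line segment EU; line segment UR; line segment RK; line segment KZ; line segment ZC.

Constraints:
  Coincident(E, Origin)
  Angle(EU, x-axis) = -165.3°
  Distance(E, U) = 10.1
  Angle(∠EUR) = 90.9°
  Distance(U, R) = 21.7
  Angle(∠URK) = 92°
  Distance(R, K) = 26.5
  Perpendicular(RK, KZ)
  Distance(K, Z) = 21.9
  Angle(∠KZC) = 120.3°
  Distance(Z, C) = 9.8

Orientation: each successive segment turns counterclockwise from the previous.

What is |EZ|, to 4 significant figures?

17.17

E is at the origin; EU runs at -165.3° with length 10.1, so U = (-9.769, -2.563). ∠EUR = 90.9° gives UR at -76.20° from the x-axis; with |UR| = 21.7, R = (-4.593, -23.64). ∠URK = 92.0° gives RK at 11.80° from the x-axis; with |RK| = 26.5, K = (21.35, -18.22). The perpendicularity gives KZ at right angles to RK, so KZ runs at 101.8°; with |KZ| = 21.9, Z = (16.87, 3.220). Then |EZ| = |Z − E| = 17.17.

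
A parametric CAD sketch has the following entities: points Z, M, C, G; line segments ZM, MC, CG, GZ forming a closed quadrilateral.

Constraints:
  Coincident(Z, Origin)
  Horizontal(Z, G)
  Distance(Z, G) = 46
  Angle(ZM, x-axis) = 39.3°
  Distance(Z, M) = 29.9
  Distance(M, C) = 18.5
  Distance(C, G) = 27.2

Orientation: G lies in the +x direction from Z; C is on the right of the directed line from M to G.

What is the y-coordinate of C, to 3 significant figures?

0.950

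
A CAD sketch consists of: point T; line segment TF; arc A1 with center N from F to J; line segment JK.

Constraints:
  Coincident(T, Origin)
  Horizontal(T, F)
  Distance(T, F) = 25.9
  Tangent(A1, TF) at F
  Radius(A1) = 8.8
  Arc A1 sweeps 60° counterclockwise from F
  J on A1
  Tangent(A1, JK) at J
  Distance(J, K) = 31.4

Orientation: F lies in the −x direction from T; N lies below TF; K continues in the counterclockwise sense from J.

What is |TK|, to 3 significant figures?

58.5

T is at the origin; TF is horizontal with |TF| = 25.9 and F on the −x side, so F = (-25.9, 0.00). Tangency of A1 to TF means the radius NF is perpendicular to TF, so N = F + (0, -8.8) = (-25.9, -8.80). On A1, F sits at bearing 90° from N; a 60° counterclockwise sweep puts J at bearing 150°, so J = N + 8.8·(cos 150°, sin 150°) = (-33.5, -4.40). The tangent condition forces NJ to be normal to JK, so JK runs along (−sin 150°, cos 150°); with |JK| = 31.4, K = (-49.2, -31.6). Then |TK| = |K − T| = 58.5.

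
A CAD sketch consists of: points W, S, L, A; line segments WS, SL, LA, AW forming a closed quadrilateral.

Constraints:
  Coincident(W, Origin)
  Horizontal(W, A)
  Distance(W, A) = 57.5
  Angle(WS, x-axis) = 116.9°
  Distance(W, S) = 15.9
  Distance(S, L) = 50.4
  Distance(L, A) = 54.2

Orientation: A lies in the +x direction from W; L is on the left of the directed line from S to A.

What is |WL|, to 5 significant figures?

56.409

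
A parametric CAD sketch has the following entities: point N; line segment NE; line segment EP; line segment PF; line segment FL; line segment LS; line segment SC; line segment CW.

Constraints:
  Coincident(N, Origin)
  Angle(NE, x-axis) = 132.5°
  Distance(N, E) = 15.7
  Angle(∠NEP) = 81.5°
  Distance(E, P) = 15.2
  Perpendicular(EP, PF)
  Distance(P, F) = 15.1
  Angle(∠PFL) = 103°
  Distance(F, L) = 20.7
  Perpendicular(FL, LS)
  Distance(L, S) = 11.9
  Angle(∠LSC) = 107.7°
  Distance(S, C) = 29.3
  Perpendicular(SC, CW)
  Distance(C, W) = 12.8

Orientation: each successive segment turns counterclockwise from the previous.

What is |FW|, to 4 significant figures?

14.05

N is at the origin; NE runs at 132.5° with length 15.7, so E = (-10.61, 11.58). ∠NEP = 81.5° gives EP at -129.0° from the x-axis; with |EP| = 15.2, P = (-20.17, -0.2374). EP is perpendicular to PF, so PF runs at -39.00°; with |PF| = 15.1, F = (-8.438, -9.740). ∠PFL = 103.0° gives FL at 38.00° from the x-axis; with |FL| = 20.7, L = (7.874, 3.004). FL ⟂ LS, so LS runs at 128.0°; with |LS| = 11.9, S = (0.5479, 12.38). ∠LSC = 107.7° gives SC at -159.7° from the x-axis; with |SC| = 29.3, C = (-26.93, 2.216). SC ⟂ CW, so CW runs at -69.70°; with |CW| = 12.8, W = (-22.49, -9.789). Then |FW| = |W − F| = 14.05.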